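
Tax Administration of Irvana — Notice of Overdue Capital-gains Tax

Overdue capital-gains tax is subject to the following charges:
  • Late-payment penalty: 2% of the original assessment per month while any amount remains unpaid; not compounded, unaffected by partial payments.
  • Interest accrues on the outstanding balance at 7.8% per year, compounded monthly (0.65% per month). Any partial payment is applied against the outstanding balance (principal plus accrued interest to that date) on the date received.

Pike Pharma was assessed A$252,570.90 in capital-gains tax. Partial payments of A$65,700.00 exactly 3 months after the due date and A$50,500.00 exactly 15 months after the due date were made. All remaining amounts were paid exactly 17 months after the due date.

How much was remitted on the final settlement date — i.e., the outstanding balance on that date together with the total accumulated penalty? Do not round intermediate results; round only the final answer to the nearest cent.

A$244,757.00

Balance at month 3: A$252,570.9000 × (1 + 0.0065)^3 = A$257,528.1153…
After A$65,700.00 payment: A$257,528.1153… − A$65,700.00 = A$191,828.1153…
Balance at month 15: A$191,828.1153… × (1 + 0.0065)^12 = A$207,337.3820…
After A$50,500.00 payment: A$207,337.3820… − A$50,500.00 = A$156,837.3820…
Balance at month 17: A$156,837.3820… × (1 + 0.0065)^2 = A$158,882.8944…
Penalty: 17 × 2% × A$252,570.90 = A$85,874.11…
Final settlement = outstanding balance + penalty = A$158,882.8944… + A$85,874.11… = A$244,757.00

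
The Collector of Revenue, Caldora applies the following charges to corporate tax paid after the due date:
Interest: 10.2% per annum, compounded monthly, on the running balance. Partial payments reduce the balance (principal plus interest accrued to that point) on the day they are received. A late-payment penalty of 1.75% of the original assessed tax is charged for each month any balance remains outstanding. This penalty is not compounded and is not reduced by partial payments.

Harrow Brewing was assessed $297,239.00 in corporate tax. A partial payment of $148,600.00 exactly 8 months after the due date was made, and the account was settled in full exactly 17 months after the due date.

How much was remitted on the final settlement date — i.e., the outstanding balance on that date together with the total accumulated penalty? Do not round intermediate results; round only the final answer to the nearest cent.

$271,305.04

Monthly rate = 10.2% ÷ 12 = 0.85%
Balance at month 8: $297,239.0000 × (1 + 0.0085)^8 = $318,062.8982…
After $148,600.00 payment: $318,062.8982… − $148,600.00 = $169,462.8982…
Balance at month 17: $169,462.8982… × (1 + 0.0085)^9 = $182,876.4373…
Penalty: 17 × 1.75% × $297,239.00 = $88,428.60…
Final settlement = outstanding balance + penalty = $182,876.4373… + $88,428.60… = $271,305.04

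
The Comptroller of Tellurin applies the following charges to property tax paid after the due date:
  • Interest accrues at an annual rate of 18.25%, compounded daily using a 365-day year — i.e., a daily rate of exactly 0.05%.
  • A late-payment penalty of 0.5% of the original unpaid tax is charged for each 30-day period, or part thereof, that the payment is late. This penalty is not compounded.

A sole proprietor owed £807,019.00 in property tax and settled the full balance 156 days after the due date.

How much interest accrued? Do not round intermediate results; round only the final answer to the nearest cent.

Interest: £807,019.00 × ((1 + 0.0005)^156 − 1) = £807,019.00 × 0.08110158… = £65,450.5192…

£65,450.52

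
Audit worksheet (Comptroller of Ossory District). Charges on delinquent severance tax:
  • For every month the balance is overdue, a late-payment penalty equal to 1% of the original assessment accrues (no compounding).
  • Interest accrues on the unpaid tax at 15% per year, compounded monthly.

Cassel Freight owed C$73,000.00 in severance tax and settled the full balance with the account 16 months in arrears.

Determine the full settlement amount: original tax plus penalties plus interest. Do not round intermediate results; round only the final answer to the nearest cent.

Late-payment penalty = 1% × C$73,000.00 × 16 mo = C$11,680.00
Interest (15%/yr ÷ 12 = 1.25%/month): C$73,000.00 × ((1 + 0.0125)^16 − 1) = C$16,051.9370…
Total = C$73,000.00 + C$11,680.0000 + C$16,051.9370… = C$100,731.94

C$100,731.94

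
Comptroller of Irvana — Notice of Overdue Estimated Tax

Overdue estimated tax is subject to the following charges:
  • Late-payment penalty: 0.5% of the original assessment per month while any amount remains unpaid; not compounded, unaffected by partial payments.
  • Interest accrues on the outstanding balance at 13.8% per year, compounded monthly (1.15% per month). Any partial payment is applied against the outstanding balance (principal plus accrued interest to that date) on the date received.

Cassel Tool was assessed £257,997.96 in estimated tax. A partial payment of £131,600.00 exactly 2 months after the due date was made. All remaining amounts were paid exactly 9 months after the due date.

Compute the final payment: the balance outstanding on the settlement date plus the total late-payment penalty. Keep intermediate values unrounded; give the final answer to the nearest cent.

Balance at month 2: £257,997.9600 × (1 + 0.0115)^2 = £263,966.0333…
After £131,600.00 payment: £263,966.0333… − £131,600.00 = £132,366.0333…
Balance at month 9: £132,366.0333… × (1 + 0.0115)^7 = £143,396.2401…
Penalty: 9 × 0.5% × £257,997.96 = £11,609.91…
Final settlement = outstanding balance + penalty = £143,396.2401… + £11,609.91… = £155,006.15

£155,006.15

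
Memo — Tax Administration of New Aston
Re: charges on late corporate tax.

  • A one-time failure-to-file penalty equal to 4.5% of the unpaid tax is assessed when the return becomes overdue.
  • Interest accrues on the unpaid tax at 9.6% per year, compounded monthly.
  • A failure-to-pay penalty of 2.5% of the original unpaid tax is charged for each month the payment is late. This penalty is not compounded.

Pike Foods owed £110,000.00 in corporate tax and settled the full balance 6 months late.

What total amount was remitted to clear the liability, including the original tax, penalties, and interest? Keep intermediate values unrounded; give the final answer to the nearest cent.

£136,836.73

Failure-to-file penalty: 4.5% × £110,000.00 = £4,950.00
Failure-to-pay penalty: 6 × 2.5% × £110,000.00 = £16,500.00
Interest (9.6%/yr ÷ 12 = 0.8%/month): £110,000.00 × ((1 + 0.008)^6 − 1) = £5,386.7332…
Total = £110,000.00 + £21,450.0000 + £5,386.7332… = £136,836.73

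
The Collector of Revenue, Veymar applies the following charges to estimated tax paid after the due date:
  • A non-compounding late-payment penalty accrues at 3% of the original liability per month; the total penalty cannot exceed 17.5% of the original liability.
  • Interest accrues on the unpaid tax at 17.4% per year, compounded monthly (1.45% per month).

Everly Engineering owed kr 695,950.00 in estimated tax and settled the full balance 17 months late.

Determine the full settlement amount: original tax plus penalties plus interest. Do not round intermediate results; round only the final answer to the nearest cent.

Penalty (uncapped): 17 × 3% × kr 695,950.00 = kr 354,934.50; cap = 17.5% × kr 695,950.00 = kr 121,791.25 → penalty = kr 121,791.25
Interest: kr 695,950.00 × ((1 + 0.0145)^17 − 1) = kr 695,950.00 × 0.2772764… = kr 192,970.4807…
Total = kr 695,950.00 + kr 121,791.2500 + kr 192,970.4807… = kr 1,010,711.73

kr 1,010,711.73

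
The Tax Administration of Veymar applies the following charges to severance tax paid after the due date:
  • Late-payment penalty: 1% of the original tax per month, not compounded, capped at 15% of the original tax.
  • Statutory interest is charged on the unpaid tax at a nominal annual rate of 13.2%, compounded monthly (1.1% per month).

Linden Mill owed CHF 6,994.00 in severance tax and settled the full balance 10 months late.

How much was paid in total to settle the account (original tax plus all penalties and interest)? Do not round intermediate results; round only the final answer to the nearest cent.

CHF 8,501.96

Penalty: 10 × 1% × CHF 6,994.00 = CHF 699.40 (below the 15% cap of CHF 1,049.10)
Interest: CHF 6,994.00 × ((1 + 0.011)^10 − 1) = CHF 6,994.00 × 0.1156078… = CHF 808.5612…
Total = CHF 6,994.00 + CHF 699.4000 + CHF 808.5612… = CHF 8,501.96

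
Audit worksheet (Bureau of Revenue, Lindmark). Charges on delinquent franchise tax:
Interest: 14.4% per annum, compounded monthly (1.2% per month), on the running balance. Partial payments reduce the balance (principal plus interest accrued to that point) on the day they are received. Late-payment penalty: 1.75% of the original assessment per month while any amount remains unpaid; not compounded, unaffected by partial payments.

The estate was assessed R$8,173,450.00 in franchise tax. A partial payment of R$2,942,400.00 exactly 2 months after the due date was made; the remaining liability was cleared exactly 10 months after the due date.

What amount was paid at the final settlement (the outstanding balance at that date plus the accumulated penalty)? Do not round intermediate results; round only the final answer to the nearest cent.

Balance at month 2: R$8,173,450.0000 × (1 + 0.012)^2 = R$8,370,789.7768
After R$2,942,400.00 payment: R$8,370,789.7768 − R$2,942,400.00 = R$5,428,389.7768
Balance at month 10: R$5,428,389.7768 × (1 + 0.012)^8 = R$5,971,935.7129…
Penalty: 10 × 1.75% × R$8,173,450.00 = R$1,430,353.75
Final settlement = outstanding balance + penalty = R$5,971,935.7129… + R$1,430,353.75 = R$7,402,289.46

R$7,402,289.46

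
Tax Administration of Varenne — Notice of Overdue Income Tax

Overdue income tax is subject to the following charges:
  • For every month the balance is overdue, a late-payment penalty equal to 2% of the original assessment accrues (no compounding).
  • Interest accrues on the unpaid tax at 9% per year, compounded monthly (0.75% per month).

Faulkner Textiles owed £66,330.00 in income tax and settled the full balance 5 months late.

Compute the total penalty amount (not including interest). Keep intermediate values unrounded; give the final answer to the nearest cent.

Late-payment penalty = 2% × £66,330.00 × 5 mo = £6,633.00

£6,633.00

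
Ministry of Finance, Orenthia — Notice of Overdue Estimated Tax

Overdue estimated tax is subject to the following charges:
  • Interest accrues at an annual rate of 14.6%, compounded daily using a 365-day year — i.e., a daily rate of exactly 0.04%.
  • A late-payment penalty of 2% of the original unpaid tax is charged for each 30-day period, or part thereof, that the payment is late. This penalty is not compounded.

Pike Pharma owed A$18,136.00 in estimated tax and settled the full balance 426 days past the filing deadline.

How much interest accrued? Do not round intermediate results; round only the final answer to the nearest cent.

A$3,368.56

Interest: A$18,136.00 × ((1 + 0.0004)^426 − 1) = A$18,136.00 × 0.18573867… = A$3,368.5565…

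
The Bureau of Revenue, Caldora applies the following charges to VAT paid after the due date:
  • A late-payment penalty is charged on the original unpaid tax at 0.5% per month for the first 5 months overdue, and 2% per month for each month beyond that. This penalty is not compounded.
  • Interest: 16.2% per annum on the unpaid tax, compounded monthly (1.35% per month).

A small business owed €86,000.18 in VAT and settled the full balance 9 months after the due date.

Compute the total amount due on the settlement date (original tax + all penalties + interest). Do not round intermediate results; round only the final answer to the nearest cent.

€106,061.61

Penalty, months 1–5: 5 × 0.5% × €86,000.18 = €2,150.00…
Penalty, months 6–9: 4 × 2% × €86,000.18 = €6,880.01…
Interest: €86,000.18 × ((1 + 0.0135)^9 − 1) = €86,000.18 × 0.1282719… = €11,031.4077…
Total = €86,000.18 + €9,030.0189 + €11,031.4077… = €106,061.61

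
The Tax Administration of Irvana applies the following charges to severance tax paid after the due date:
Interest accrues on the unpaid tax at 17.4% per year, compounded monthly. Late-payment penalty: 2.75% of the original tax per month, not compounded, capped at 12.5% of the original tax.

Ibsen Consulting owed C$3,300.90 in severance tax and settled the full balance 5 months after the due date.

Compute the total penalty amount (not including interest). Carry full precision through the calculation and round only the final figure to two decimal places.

Penalty (uncapped): 5 × 2.75% × C$3,300.90 = C$453.87…; cap = 12.5% × C$3,300.90 = C$412.61… → penalty = C$412.61…

C$412.61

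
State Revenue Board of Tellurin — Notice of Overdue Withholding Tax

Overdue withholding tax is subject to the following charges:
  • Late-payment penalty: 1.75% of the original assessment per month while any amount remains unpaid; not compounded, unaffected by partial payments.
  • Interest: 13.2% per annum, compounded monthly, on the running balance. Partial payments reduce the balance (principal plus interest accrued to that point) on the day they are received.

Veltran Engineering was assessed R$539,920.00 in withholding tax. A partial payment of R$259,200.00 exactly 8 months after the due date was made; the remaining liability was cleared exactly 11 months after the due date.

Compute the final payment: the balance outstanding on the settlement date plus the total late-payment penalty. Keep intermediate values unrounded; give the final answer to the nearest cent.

Monthly rate = 13.2% ÷ 12 = 1.1%
Balance at month 8: R$539,920.0000 × (1 + 0.011)^8 = R$589,303.0107…
After R$259,200.00 payment: R$589,303.0107… − R$259,200.00 = R$330,103.0107…
Balance at month 11: R$330,103.0107… × (1 + 0.011)^3 = R$341,116.6768…
Penalty: 11 × 1.75% × R$539,920.00 = R$103,934.60
Final settlement = outstanding balance + penalty = R$341,116.6768… + R$103,934.60 = R$445,051.28

R$445,051.28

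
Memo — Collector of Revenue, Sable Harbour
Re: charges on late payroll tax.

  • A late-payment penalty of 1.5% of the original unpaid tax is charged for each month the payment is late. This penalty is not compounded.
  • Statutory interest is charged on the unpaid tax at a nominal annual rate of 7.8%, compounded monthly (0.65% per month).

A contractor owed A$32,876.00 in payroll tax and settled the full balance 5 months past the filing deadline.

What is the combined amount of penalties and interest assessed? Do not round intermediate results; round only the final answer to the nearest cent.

Late-payment penalty = 1.5% × A$32,876.00 × 5 mo = A$2,465.70
Interest: A$32,876.00 × ((1 + 0.0065)^5 − 1) = A$32,876.00 × 0.0329253… = A$1,082.4507…
Penalties + interest = A$2,465.7000 + A$1,082.4507… = A$3,548.15

A$3,548.15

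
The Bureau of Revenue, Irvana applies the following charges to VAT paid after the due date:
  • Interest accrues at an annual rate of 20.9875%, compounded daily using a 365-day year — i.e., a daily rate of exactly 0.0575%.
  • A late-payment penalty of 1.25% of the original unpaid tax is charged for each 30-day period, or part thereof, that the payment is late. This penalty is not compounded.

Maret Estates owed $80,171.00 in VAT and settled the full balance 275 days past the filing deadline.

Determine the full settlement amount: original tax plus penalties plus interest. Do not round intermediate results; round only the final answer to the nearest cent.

Penalty periods: ⌈275/30⌉ = 10; penalty = 10 × 1.25% × $80,171.00 = $10,021.38…
Interest: $80,171.00 × ((1 + 0.000575)^275 − 1) = $80,171.00 × 0.17125937… = $13,730.0351…
Total = $80,171.00 + $10,021.3750 + $13,730.0351… = $103,922.41

$103,922.41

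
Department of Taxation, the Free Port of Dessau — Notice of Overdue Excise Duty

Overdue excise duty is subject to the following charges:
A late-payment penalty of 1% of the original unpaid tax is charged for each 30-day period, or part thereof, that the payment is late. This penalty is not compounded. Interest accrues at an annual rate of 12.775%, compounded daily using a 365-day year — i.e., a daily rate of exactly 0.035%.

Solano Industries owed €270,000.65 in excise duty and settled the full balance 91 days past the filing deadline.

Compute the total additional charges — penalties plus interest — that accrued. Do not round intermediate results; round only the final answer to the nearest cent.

€19,536.41

Penalty periods: ⌈91/30⌉ = 4; penalty = 4 × 1% × €270,000.65 = €10,800.03…
Interest: €270,000.65 × ((1 + 0.00035)^91 − 1) = €270,000.65 × 0.03235689… = €8,736.3804…
Penalties + interest = €10,800.0260 + €8,736.3804… = €19,536.41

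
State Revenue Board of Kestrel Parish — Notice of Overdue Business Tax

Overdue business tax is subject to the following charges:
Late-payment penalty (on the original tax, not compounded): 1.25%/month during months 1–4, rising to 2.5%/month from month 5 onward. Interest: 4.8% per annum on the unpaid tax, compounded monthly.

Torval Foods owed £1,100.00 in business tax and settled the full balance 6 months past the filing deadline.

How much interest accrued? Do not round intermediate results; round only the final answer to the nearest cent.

£26.67

Interest (4.8%/yr ÷ 12 = 0.4%/month): £1,100.00 × ((1 + 0.004)^6 − 1) = £26.6654…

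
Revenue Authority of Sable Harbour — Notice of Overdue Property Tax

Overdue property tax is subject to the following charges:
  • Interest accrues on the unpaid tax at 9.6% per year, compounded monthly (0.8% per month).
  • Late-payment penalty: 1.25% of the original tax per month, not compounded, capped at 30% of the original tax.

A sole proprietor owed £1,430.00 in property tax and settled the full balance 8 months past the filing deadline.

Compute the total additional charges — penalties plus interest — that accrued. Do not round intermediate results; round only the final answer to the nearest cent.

£237.12

Penalty: 8 × 1.25% × £1,430.00 = £143.00 (below the 30% cap of £429.00)
Interest: £1,430.00 × ((1 + 0.008)^8 − 1) = £1,430.00 × 0.0658210… = £94.1240…
Penalties + interest = £143.0000 + £94.1240… = £237.12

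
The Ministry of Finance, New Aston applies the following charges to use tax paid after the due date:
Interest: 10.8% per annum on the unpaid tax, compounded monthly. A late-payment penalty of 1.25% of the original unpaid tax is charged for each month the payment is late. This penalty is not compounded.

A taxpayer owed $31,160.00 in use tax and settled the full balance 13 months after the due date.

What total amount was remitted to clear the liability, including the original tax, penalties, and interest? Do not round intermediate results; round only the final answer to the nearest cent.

Late-payment penalty = 1.25% × $31,160.00 × 13 mo = $5,063.50
Interest (10.8%/yr ÷ 12 = 0.9%/month): $31,160.00 × ((1 + 0.009)^13 − 1) = $3,849.2341…
Total = $31,160.00 + $5,063.5000 + $3,849.2341… = $40,072.73

$40,072.73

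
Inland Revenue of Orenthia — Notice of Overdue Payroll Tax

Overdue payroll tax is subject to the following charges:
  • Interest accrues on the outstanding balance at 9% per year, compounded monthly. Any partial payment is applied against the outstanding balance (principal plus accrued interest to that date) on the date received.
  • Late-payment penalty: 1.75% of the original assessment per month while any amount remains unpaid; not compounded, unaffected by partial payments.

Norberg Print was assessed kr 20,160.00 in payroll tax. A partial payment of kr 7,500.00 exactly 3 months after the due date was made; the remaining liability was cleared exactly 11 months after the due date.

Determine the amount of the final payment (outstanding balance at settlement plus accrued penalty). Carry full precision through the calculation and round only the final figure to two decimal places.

Monthly rate = 9% ÷ 12 = 0.75%
Balance at month 3: kr 20,160.0000 × (1 + 0.0075)^3 = kr 20,617.0105…
After kr 7,500.00 payment: kr 20,617.0105… − kr 7,500.00 = kr 13,117.0105…
Balance at month 11: kr 13,117.0105… × (1 + 0.0075)^8 = kr 13,925.0032…
Penalty: 11 × 1.75% × kr 20,160.00 = kr 3,880.80
Final settlement = outstanding balance + penalty = kr 13,925.0032… + kr 3,880.80 = kr 17,805.80

kr 17,805.80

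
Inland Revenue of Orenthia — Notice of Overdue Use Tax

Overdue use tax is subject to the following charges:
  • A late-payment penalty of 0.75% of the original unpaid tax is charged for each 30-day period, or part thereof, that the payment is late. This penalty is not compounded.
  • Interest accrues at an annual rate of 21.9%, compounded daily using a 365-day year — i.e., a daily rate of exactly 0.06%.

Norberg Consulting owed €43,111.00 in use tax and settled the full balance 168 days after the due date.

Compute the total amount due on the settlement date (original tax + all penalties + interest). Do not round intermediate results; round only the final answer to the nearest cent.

Penalty periods: ⌈168/30⌉ = 6; penalty = 6 × 0.75% × €43,111.00 = €1,940.00…
Interest: €43,111.00 × ((1 + 0.0006)^168 − 1) = €43,111.00 × 0.10602198… = €4,570.7134…
Total = €43,111.00 + €1,939.9950 + €4,570.7134… = €49,621.71

€49,621.71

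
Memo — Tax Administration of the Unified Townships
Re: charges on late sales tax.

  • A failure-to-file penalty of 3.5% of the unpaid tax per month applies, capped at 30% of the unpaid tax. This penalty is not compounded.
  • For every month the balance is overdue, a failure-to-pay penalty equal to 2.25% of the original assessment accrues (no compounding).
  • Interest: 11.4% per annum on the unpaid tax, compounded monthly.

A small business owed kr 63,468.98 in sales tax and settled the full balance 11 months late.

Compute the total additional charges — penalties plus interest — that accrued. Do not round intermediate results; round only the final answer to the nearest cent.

kr 41,705.97

Failure-to-file: 11 × 3.5% × kr 63,468.98 = kr 24,435.56…, capped at 30% × kr 63,468.98 = kr 19,040.69…
Failure-to-pay penalty = 2.25% × kr 63,468.98 × 11 mo = kr 15,708.57…
Interest (11.4%/yr ÷ 12 = 0.95%/month): kr 63,468.98 × ((1 + 0.0095)^11 − 1) = kr 6,956.7042…
Penalties + interest = kr 34,749.2666… + kr 6,956.7042… = kr 41,705.97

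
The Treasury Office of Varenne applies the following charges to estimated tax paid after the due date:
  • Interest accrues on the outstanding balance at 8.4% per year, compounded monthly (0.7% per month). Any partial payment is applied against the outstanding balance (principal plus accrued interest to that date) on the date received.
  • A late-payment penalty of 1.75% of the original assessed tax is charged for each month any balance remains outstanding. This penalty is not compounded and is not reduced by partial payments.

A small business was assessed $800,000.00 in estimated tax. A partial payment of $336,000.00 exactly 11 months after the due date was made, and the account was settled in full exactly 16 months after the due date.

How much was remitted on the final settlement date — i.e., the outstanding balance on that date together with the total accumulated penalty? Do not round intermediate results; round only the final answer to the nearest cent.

Balance at month 11: $800,000.0000 × (1 + 0.007)^11 = $863,801.9161…
After $336,000.00 payment: $863,801.9161… − $336,000.00 = $527,801.9161…
Balance at month 16: $527,801.9161… × (1 + 0.007)^5 = $546,535.4228…
Penalty: 16 × 1.75% × $800,000.00 = $224,000.00
Final settlement = outstanding balance + penalty = $546,535.4228… + $224,000.00 = $770,535.42

$770,535.42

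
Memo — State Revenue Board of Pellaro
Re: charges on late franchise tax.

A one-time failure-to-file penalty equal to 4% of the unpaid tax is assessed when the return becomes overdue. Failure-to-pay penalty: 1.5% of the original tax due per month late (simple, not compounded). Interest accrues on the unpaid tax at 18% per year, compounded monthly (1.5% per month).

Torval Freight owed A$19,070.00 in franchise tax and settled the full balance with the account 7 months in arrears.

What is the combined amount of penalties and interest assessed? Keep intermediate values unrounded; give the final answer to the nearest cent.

A$4,859.89

Failure-to-file penalty: 4% × A$19,070.00 = A$762.80
Failure-to-pay penalty = 1.5% × A$19,070.00 × 7 mo = A$2,002.35
Interest: A$19,070.00 × ((1 + 0.015)^7 − 1) = A$19,070.00 × 0.1098449… = A$2,094.7425…
Penalties + interest = A$2,765.1500 + A$2,094.7425… = A$4,859.89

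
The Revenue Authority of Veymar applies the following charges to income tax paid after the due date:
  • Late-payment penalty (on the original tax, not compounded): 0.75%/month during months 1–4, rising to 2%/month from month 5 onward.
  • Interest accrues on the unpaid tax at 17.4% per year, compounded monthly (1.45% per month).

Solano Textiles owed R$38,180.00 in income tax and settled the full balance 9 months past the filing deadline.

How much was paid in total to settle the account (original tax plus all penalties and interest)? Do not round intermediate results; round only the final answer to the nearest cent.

Penalty, months 1–4: 4 × 0.75% × R$38,180.00 = R$1,145.40
Penalty, months 5–9: 5 × 2% × R$38,180.00 = R$3,818.00
Interest: R$38,180.00 × ((1 + 0.0145)^9 − 1) = R$38,180.00 × 0.1383307… = R$5,281.4675…
Total = R$38,180.00 + R$4,963.4000 + R$5,281.4675… = R$48,424.87

R$48,424.87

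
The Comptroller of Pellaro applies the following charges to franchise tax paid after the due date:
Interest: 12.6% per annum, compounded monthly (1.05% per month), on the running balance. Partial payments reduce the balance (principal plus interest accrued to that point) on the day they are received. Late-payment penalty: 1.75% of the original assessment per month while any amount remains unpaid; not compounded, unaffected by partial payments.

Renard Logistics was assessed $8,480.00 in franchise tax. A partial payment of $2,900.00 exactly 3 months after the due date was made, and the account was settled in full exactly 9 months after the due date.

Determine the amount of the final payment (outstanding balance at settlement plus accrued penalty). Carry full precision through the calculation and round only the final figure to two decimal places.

Balance at month 3: $8,480.0000 × (1 + 0.0105)^3 = $8,749.9346…
After $2,900.00 payment: $8,749.9346… − $2,900.00 = $5,849.9346…
Balance at month 9: $5,849.9346… × (1 + 0.0105)^6 = $6,228.2913…
Penalty: 9 × 1.75% × $8,480.00 = $1,335.60
Final settlement = outstanding balance + penalty = $6,228.2913… + $1,335.60 = $7,563.89

$7,563.89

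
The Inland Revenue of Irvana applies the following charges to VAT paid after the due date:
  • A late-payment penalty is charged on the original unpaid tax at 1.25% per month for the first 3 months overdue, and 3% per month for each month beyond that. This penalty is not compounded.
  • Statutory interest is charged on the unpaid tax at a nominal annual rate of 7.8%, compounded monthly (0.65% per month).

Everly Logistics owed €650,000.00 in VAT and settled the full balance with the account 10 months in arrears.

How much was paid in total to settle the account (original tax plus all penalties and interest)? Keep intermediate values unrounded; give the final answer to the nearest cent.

Penalty, months 1–3: 3 × 1.25% × €650,000.00 = €24,375.00
Penalty, months 4–10: 7 × 3% × €650,000.00 = €136,500.00
Interest: €650,000.00 × ((1 + 0.0065)^10 − 1) = €650,000.00 × 0.0669346… = €43,507.4788…
Total = €650,000.00 + €160,875.0000 + €43,507.4788… = €854,382.48

€854,382.48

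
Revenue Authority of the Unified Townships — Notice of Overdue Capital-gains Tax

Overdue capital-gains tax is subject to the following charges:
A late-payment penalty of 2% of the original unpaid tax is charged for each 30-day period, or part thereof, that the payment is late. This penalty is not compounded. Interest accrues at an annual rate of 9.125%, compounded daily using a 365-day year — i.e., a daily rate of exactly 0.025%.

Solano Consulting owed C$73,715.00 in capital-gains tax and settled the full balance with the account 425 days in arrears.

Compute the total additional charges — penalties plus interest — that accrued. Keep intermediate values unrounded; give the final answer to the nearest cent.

C$30,376.85

Penalty periods: ⌈425/30⌉ = 15; penalty = 15 × 2% × C$73,715.00 = C$22,114.50
Interest: C$73,715.00 × ((1 + 0.00025)^425 − 1) = C$73,715.00 × 0.11208510… = C$8,262.3531…
Penalties + interest = C$22,114.5000 + C$8,262.3531… = C$30,376.85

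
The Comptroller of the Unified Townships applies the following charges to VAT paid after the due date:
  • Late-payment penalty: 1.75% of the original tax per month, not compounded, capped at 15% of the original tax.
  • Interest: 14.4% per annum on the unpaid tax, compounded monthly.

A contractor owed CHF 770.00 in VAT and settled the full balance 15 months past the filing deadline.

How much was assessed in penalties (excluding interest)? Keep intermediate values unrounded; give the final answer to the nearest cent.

CHF 115.50

Penalty (uncapped): 15 × 1.75% × CHF 770.00 = CHF 202.13…; cap = 15% × CHF 770.00 = CHF 115.50 → penalty = CHF 115.50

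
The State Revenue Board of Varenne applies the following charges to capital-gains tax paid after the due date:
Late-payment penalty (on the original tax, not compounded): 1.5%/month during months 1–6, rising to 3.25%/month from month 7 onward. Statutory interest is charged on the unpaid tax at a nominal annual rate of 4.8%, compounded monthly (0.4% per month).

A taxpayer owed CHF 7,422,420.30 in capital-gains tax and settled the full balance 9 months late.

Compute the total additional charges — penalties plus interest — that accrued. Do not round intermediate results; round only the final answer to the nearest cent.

Penalty, months 1–6: 6 × 1.5% × CHF 7,422,420.30 = CHF 668,017.83…
Penalty, months 7–9: 3 × 3.25% × CHF 7,422,420.30 = CHF 723,685.98…
Interest: CHF 7,422,420.30 × ((1 + 0.004)^9 − 1) = CHF 7,422,420.30 × 0.0365814… = CHF 271,522.5882…
Penalties + interest = CHF 1,391,703.8063… + CHF 271,522.5882… = CHF 1,663,226.39

CHF 1,663,226.39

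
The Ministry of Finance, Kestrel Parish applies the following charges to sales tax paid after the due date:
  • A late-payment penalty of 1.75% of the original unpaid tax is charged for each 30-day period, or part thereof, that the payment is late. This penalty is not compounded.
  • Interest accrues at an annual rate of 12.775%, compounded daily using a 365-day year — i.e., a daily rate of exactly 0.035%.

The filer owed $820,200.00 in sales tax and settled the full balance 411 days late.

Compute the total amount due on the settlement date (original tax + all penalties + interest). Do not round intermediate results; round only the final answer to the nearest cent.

$1,148,019.04

Penalty periods: ⌈411/30⌉ = 14; penalty = 14 × 1.75% × $820,200.00 = $200,949.00
Interest: $820,200.00 × ((1 + 0.00035)^411 − 1) = $820,200.00 × 0.15468183… = $126,870.0350…
Total = $820,200.00 + $200,949.0000 + $126,870.0350… = $1,148,019.04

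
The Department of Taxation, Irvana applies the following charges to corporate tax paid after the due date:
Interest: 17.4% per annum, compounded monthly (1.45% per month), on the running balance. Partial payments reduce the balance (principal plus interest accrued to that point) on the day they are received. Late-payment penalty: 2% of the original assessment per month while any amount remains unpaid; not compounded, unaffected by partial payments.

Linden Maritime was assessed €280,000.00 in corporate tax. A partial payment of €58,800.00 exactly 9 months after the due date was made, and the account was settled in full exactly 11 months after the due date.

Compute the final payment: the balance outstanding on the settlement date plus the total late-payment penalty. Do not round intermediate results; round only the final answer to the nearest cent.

Balance at month 9: €280,000.0000 × (1 + 0.0145)^9 = €318,732.6060…
After €58,800.00 payment: €318,732.6060… − €58,800.00 = €259,932.6060…
Balance at month 11: €259,932.6060… × (1 + 0.0145)^2 = €267,525.3025…
Penalty: 11 × 2% × €280,000.00 = €61,600.00
Final settlement = outstanding balance + penalty = €267,525.3025… + €61,600.00 = €329,125.30

€329,125.30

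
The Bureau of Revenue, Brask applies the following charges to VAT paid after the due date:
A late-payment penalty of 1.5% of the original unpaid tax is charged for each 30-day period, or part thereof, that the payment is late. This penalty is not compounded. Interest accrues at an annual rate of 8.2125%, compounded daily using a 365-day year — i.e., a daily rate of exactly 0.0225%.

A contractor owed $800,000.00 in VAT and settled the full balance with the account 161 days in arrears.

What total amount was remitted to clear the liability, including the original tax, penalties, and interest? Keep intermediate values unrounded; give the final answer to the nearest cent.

Penalty periods: ⌈161/30⌉ = 6; penalty = 6 × 1.5% × $800,000.00 = $72,000.00
Interest: $800,000.00 × ((1 + 0.000225)^161 − 1) = $800,000.00 × 0.03688490… = $29,507.9162…
Total = $800,000.00 + $72,000.0000 + $29,507.9162… = $901,507.92

$901,507.92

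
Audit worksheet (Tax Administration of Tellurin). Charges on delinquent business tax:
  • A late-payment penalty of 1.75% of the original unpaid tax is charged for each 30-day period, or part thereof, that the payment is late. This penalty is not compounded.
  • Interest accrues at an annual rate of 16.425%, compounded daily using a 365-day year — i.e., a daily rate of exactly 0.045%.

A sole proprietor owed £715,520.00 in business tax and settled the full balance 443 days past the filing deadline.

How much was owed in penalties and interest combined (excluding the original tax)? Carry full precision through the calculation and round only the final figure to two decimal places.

£345,635.07

Penalty periods: ⌈443/30⌉ = 15; penalty = 15 × 1.75% × £715,520.00 = £187,824.00
Interest: £715,520.00 × ((1 + 0.00045)^443 − 1) = £715,520.00 × 0.22055437… = £157,811.0650…
Penalties + interest = £187,824.0000 + £157,811.0650… = £345,635.07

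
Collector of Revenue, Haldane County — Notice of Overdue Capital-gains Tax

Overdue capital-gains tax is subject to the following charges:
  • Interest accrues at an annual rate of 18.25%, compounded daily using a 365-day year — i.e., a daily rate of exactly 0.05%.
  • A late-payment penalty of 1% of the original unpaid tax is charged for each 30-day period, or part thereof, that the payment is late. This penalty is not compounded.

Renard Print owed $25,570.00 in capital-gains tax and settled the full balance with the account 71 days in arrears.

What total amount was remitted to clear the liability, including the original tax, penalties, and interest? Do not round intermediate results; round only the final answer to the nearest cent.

Penalty periods: ⌈71/30⌉ = 3; penalty = 3 × 1% × $25,570.00 = $767.10
Interest: $25,570.00 × ((1 + 0.0005)^71 − 1) = $25,570.00 × 0.03612846… = $923.8046…
Total = $25,570.00 + $767.1000 + $923.8046… = $27,260.90

$27,260.90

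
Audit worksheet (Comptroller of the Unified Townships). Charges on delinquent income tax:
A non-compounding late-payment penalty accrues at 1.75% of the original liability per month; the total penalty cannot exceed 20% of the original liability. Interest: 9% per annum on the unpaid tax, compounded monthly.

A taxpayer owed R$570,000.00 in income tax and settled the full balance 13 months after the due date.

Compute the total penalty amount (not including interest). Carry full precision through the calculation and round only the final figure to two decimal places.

Penalty (uncapped): 13 × 1.75% × R$570,000.00 = R$129,675.00; cap = 20% × R$570,000.00 = R$114,000.00 → penalty = R$114,000.00

R$114,000.00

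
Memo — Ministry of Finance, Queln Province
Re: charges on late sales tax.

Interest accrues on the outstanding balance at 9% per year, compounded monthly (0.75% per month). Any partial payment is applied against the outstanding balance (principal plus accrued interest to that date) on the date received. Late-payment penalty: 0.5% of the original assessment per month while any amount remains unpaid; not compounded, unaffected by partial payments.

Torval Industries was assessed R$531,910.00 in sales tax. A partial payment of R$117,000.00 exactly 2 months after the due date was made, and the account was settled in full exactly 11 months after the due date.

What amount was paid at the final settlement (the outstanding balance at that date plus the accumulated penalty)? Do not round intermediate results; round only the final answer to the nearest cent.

R$481,592.19

Balance at month 2: R$531,910.0000 × (1 + 0.0075)^2 = R$539,918.5699…
After R$117,000.00 payment: R$539,918.5699… − R$117,000.00 = R$422,918.5699…
Balance at month 11: R$422,918.5699… × (1 + 0.0075)^9 = R$452,337.1406…
Penalty: 11 × 0.5% × R$531,910.00 = R$29,255.05
Final settlement = outstanding balance + penalty = R$452,337.1406… + R$29,255.05 = R$481,592.19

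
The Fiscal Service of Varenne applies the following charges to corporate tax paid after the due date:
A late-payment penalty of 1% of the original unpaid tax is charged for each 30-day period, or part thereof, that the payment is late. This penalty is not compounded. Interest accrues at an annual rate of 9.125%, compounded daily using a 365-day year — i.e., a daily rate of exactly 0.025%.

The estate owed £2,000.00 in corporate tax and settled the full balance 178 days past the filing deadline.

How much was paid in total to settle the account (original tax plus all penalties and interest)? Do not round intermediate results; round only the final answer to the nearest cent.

£2,211.00

Penalty periods: ⌈178/30⌉ = 6; penalty = 6 × 1% × £2,000.00 = £120.00
Interest: £2,000.00 × ((1 + 0.00025)^178 − 1) = £2,000.00 × 0.04549916… = £90.9983…
Total = £2,000.00 + £120.0000 + £90.9983… = £2,211.00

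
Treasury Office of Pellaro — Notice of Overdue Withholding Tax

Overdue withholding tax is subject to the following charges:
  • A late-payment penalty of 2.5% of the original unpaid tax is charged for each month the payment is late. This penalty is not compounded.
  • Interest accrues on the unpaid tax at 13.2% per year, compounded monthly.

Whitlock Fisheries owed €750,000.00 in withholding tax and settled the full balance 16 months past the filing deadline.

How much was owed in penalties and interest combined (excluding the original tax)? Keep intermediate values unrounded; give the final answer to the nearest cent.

Late-payment penalty: 16 × 2.5% × €750,000.00 = €300,000.00
Interest (13.2%/yr ÷ 12 = 1.1%/month): €750,000.00 × ((1 + 0.011)^16 − 1) = €143,469.5434…
Penalties + interest = €300,000.0000 + €143,469.5434… = €443,469.54

€443,469.54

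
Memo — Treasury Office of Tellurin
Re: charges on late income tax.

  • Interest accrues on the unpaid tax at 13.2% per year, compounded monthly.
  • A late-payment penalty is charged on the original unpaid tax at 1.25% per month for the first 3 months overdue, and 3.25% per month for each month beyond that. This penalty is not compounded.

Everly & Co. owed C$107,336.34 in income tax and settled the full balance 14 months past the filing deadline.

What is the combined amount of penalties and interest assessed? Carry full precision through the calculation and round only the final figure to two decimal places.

Penalty, months 1–3: 3 × 1.25% × C$107,336.34 = C$4,025.11…
Penalty, months 4–14: 11 × 3.25% × C$107,336.34 = C$38,372.74…
Interest (13.2%/yr ÷ 12 = 1.1%/month): C$107,336.34 × ((1 + 0.011)^14 − 1) = C$17,765.2878…
Penalties + interest = C$42,397.8543 + C$17,765.2878… = C$60,163.14

C$60,163.14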